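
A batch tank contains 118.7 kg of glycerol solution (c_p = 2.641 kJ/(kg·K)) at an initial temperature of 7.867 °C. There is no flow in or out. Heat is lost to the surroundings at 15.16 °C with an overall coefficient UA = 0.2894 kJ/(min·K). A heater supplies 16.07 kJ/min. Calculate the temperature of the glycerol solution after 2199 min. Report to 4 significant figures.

62.44 °C

Heat balance on the well-mixed liquid: M c_p dT/dt = −UA(T − T_amb) + Q̇.
dT/dt = (T_ss − T)/τ with T_ss = T_amb + Q̇/UA = 15.16 + 16.07/0.2894 = 70.6887 °C, τ = M c_p/UA = 118.7·2.641/0.2894 = 1083.23 min.
This is linear first-order; T(t) = T_ss + (T₀ − T_ss) e^(−t/τ).
T(2199) = 70.6887 + (-62.8217)·0.131330 = 62.4383 °C.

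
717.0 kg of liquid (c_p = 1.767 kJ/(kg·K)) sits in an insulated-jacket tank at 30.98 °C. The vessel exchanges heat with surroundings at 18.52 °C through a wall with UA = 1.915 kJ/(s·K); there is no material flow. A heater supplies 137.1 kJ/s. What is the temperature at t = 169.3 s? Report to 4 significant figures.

44.33 °C

M c_p dT/dt = −UA(T − T_amb) + Q̇.
dT/dt = (T_ss − T)/τ with T_ss = T_amb + Q̇/UA = 18.52 + 137.1/1.915 = 90.1127 °C, τ = M c_p/UA = 717.0·1.767/1.915 = 661.587 s.
Integrating: T(t) = T_ss + (T₀ − T_ss) e^(−t/τ).
T(169.3) = 90.1127 + (-59.1327)·0.774220 = 44.3310 °C.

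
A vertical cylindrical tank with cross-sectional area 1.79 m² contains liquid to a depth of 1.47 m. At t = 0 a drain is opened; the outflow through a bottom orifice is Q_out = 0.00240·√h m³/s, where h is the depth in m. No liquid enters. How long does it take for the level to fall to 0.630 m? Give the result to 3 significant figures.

625 s

With no inflow, A dh/dt = −0.00240 √h.
This is separable: 2 d(√h)/dt = −0.00240/A, so √h = √h₀ − (0.00240/(2A)) t.
t = 2A(√h₀ − √h)/0.00240 = 2·1.79·(√1.47 − √0.630)/0.00240
  = 3.5800 × (1.2124 − 0.79373) / 0.00240 = 624.58 s.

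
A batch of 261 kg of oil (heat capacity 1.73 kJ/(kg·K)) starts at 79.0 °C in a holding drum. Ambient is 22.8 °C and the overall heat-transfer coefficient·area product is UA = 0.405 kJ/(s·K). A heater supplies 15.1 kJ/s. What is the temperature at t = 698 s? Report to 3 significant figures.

70.2 °C

Energy balance: M c_p dT/dt = −UA(T − T_amb) + Q̇.
dT/dt = (T_ss − T)/τ with T_ss = T_amb + Q̇/UA = 22.8 + 15.1/0.405 = 60.084 °C, τ = M c_p/UA = 261·1.73/0.405 = 1114.9 s.
T approaches T_ss exponentially: T(t) = T_ss + (T₀ − T_ss) e^(−t/τ).
T(698) = 60.084 + (18.916)·0.53469 = 70.198 °C.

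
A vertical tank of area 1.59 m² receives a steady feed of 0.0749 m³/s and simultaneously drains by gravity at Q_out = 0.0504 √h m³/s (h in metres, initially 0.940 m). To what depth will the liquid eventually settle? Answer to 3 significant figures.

Level balance: A dh/dt = 0.0749 − 0.0504 √h. Setting dh/dt = 0:
Q_in = 0.0504 √h_ss ⇒ √h_ss = 0.0749/0.0504 = 1.4861.
h_ss = 1.4861² = 2.2085 m. (Since h₀ = 0.940 m < h_ss, the level will rise toward this value.)

2.21 m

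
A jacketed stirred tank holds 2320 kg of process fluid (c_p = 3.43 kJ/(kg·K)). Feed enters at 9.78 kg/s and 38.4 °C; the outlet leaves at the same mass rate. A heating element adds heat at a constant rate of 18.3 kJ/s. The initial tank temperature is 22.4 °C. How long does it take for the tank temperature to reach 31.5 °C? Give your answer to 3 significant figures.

189 s

Heat balance on the well-mixed liquid: M c_p dT/dt = ṁ c_p (T_in − T) + 18.3.
τ = M/ṁ = 237.22 s; T_ss = T_in + Q̇/(ṁ c_p) = 38.946 °C.
T(t) = T_ss + (T₀ − T_ss) e^(−t/τ). Set T = 31.5:
e^(−t/τ) = (31.5 − 38.946)/(22.4 − 38.946) = 0.45000
t = −237.22 · ln(0.45000) = 189.42 s.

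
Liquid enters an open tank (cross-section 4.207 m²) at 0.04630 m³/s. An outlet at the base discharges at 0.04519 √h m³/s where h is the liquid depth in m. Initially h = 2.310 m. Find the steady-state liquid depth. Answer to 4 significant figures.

1.050 m

A dh/dt = Q_in − 0.04519 √h. Steady state requires inflow = outflow:
Q_in = 0.04519 √h_ss ⇒ √h_ss = 0.04630/0.04519 = 1.02456.
h_ss = 1.02456² = 1.04973 m. (Since h₀ = 2.310 m > h_ss, the level will fall toward this value.)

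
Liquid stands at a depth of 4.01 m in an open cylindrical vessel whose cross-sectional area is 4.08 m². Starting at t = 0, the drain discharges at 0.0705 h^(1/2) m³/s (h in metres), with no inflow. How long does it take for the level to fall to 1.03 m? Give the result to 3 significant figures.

A dh/dt = −Q_out = −0.0705 √h.
∫ h^(−1/2) dh = −(0.0705/A) ∫ dt, giving 2√h = 2√h₀ − (0.0705/A) t.
t = 2A(√h₀ − √h)/0.0705 = 2·4.08·(√4.01 − √1.03)/0.0705
  = 8.1600 × (2.0025 − 1.0149) / 0.0705 = 114.31 s.

114 s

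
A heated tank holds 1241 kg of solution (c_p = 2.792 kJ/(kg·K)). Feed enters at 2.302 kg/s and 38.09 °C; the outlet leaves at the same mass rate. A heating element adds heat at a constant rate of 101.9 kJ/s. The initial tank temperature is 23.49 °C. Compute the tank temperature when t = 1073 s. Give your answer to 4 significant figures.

Heat balance on the well-mixed liquid: M c_p dT/dt = ṁ c_p (T_in − T) + 101.9.
τ = M/ṁ = 539.096 s; T_ss = T_in + Q̇/(ṁ c_p) = 38.09 + 101.9/(2.302·2.792) = 53.9445 °C.
This is linear first-order; T(t) = T_ss + (T₀ − T_ss) e^(−t/τ).
T(1073) = 53.9445 + (-30.4545)·e^(−1073/539.096) = 53.9445 + (-30.4545)·0.136645 = 49.7831 °C.

49.78 °C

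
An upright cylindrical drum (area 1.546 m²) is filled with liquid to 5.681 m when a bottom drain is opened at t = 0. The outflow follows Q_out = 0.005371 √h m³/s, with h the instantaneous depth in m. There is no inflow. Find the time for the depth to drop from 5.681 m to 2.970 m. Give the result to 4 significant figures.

Unsteady balance on liquid volume: A dh/dt = −0.005371 √h.
This is separable: 2 d(√h)/dt = −0.005371/A, so √h = √h₀ − (0.005371/(2A)) t.
t = 2A(√h₀ − √h)/0.005371 = 2·1.546·(√5.681 − √2.970)/0.005371
  = 3.09200 × (2.38348 − 1.72337) / 0.005371 = 380.018 s.

380.0 s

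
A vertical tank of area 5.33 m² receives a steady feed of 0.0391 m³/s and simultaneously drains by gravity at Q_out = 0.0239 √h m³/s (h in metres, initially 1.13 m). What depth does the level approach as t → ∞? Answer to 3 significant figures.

2.68 m

Level balance: A dh/dt = 0.0391 − 0.0239 √h. Setting dh/dt = 0:
Q_in = 0.0239 √h_ss ⇒ √h_ss = 0.0391/0.0239 = 1.6360.
h_ss = 1.6360² = 2.6764 m. (Since h₀ = 1.13 m < h_ss, the level will rise toward this value.)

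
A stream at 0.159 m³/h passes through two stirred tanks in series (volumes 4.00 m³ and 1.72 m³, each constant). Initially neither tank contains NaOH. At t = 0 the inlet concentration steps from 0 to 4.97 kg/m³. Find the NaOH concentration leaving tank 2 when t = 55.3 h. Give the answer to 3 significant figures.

Time constants: τᵢ = Vᵢ/Q for each well-mixed tank.
τ₁ = 4.00/0.159 = 25.157 h; τ₂ = 1.72/0.159 = 10.818 h.
Solving the cascade with C₁(0)=C₂(0)=0 gives C₂(t) = C_in[1 − (τ₁ e^(−t/τ₁) − τ₂ e^(−t/τ₂))/(τ₁ − τ₂)].
At t = 55.3: e^(−t/τ₁) = 0.11101, e^(−t/τ₂) = 0.0060238.
C₂ = 4.97·[1 − (25.157·0.11101 − 10.818·0.0060238)/(14.340)] = 4.97·0.80980 = 4.0247 kg/m³.

4.02 kg/m³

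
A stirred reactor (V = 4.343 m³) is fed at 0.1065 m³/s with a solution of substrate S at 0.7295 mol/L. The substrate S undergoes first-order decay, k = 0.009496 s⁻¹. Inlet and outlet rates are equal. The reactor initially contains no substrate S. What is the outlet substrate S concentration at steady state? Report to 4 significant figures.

0.5259 mol/L

Accumulation = in − out − consumed: V dC/dt = Q C_in − Q C − k V C.
Steady state (dC/dt = 0): C_ss = Q C_in/(Q + kV) = C_in/(1 + kV/Q).
C_ss = 0.1065·0.7295/(0.1065 + 0.009496·4.343) = 0.0776918/0.147741 = 0.525864 mol/L.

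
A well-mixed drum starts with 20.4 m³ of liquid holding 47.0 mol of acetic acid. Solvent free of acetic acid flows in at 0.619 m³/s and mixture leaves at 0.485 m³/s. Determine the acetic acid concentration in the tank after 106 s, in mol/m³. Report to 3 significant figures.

Total volume: dV/dt = Q_in − Q_out = 0.13400 m³/s, so V(t) = 20.4 + 0.13400 t and V(106) = 34.604 m³.
No acetic acid enters, so dm/dt = −Q_out · (m/V).
Separate: dm/m = −Q_out dt/V(t) ⇒ ln(m/m₀) = −(Q_out/(Q_in−Q_out)) ln(V/V₀).
m = m₀ (V₀/V)^(Q_out/(Q_in−Q_out)) = 47.0 × (20.4/34.604)^(3.6194) = 6.9416 mol.
C = m/V = 6.9416/34.604 = 0.20060 mol/m³.

0.201 mol/m³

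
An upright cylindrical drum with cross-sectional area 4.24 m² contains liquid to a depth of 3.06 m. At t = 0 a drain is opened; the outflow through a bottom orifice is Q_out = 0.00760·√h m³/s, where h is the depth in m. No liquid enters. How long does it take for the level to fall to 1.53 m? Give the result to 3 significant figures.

With no inflow, A dh/dt = −0.00760 √h.
Separate and integrate: 2(√h − √h₀) = −(0.00760/A) t.
t = 2A(√h₀ − √h)/0.00760 = 2·4.24·(√3.06 − √1.53)/0.00760
  = 8.4800 × (1.7493 − 1.2369) / 0.00760 = 571.68 s.

572 s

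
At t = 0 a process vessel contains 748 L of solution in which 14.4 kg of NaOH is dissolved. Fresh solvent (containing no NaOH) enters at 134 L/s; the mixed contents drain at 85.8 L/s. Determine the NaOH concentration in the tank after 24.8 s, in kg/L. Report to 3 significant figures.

0.00135 kg/L

Total volume: dV/dt = Q_in − Q_out = 48.200 L/s, so V(t) = 748 + 48.200 t and V(24.8) = 1943.4 L.
Solute balance: dm/dt = 0 − Q_out C = −Q_out m/V(t).
Separate: dm/m = −Q_out dt/V(t) ⇒ ln(m/m₀) = −(Q_out/(Q_in−Q_out)) ln(V/V₀).
m = m₀ (V₀/V)^(Q_out/(Q_in−Q_out)) = 14.4 × (748/1943.4)^(1.7801) = 2.6318 kg.
C = m/V = 2.6318/1943.4 = 0.0013542 kg/L.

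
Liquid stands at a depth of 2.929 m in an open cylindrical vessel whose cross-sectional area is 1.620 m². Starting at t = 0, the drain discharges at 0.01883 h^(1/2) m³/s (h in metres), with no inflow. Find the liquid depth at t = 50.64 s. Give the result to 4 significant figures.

With no inflow, A dh/dt = −0.01883 √h.
This is separable: 2 d(√h)/dt = −0.01883/A, so √h = √h₀ − (0.01883/(2A)) t.
√h = √2.929 − 0.01883·50.64/(2·1.620) = 1.71143 − 0.294306 = 1.41713.
h = 1.41713² = 2.00825 m.

2.008 m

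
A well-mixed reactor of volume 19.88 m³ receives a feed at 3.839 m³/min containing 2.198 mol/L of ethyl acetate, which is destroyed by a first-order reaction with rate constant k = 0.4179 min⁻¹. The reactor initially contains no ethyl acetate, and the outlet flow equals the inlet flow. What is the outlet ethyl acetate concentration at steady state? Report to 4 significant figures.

Accumulation = in − out − consumed: V dC/dt = Q C_in − Q C − k V C.
Steady state (dC/dt = 0): C_ss = Q C_in/(Q + kV) = C_in/(1 + kV/Q).
C_ss = 3.839·2.198/(3.839 + 0.4179·19.88) = 8.43812/12.1469 = 0.694676 mol/L.

0.6947 mol/L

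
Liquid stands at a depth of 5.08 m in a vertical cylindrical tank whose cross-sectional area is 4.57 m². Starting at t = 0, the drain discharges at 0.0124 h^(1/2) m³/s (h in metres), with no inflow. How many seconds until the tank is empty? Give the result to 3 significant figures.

1660 s

A dh/dt = −Q_out = −0.0124 √h.
Separate and integrate: 2(√h − √h₀) = −(0.0124/A) t.
Set h = 0: 2√h₀ = (0.0124/A) t_empty ⇒ t_empty = 2A√h₀/0.0124.
t_empty = 2·4.57·√5.08/0.0124 = 9.1400·2.2539/0.0124 = 1661.3 s.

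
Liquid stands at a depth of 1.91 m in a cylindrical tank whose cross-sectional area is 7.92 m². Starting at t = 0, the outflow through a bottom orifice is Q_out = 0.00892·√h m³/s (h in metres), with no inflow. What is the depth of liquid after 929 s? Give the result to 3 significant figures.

A dh/dt = −Q_out = −0.00892 √h.
This is separable: 2 d(√h)/dt = −0.00892/A, so √h = √h₀ − (0.00892/(2A)) t.
√h = √1.91 − 0.00892·929/(2·7.92) = 1.3820 − 0.52315 = 0.85888.
h = 0.85888² = 0.73767 m.

0.738 m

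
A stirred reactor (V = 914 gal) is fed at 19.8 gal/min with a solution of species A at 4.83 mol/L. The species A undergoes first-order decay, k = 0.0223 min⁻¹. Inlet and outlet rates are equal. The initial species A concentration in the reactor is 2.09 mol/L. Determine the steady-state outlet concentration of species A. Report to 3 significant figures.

2.38 mol/L

Accumulation = in − out − consumed: V dC/dt = Q C_in − Q C − k V C.
Steady state (dC/dt = 0): C_ss = Q C_in/(Q + kV) = C_in/(1 + kV/Q).
C_ss = 19.8·4.83/(19.8 + 0.0223·914) = 95.634/40.182 = 2.3800 mol/L.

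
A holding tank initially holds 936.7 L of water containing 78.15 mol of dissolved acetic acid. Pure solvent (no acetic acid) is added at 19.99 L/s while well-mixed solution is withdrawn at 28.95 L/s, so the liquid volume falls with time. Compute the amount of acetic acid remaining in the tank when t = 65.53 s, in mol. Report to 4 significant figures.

Total volume: dV/dt = Q_in − Q_out = -8.96000 L/s, so V(t) = 936.7 − 8.96000 t and V(65.53) = 349.551 L.
Species balance (pure solvent in): dm/dt = −Q_out · m/V(t).
dm/m = −Q_out dt/(V₀ − 8.96000 t); integrating gives ln(m/m₀) = −(Q_out/(Q_in−Q_out)) ln(V/V₀).
m = m₀ (V₀/V)^(Q_out/(Q_in−Q_out)) = 78.15 × (936.7/349.551)^(-3.23103) = 3.23415 mol.

3.234 mol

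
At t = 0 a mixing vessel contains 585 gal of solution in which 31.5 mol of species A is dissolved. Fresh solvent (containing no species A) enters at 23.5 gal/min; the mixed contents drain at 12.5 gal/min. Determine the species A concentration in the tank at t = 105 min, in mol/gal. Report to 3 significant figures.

0.00525 mol/gal

Total volume: dV/dt = Q_in − Q_out = 11.000 gal/min, so V(t) = 585 + 11.000 t and V(105) = 1740.0 gal.
No species A enters, so dm/dt = −Q_out · (m/V).
dm/m = −Q_out dt/(V₀ + 11.000 t); integrating gives ln(m/m₀) = −(Q_out/(Q_in−Q_out)) ln(V/V₀).
m = m₀ (V₀/V)^(Q_out/(Q_in−Q_out)) = 31.5 × (585/1740.0)^(1.1364) = 9.1277 mol.
C = m/V = 9.1277/1740.0 = 0.0052458 mol/gal.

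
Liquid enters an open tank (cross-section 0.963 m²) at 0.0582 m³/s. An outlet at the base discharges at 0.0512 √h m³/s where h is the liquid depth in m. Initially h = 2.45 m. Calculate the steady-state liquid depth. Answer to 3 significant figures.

Level balance: A dh/dt = 0.0582 − 0.0512 √h. Setting dh/dt = 0:
Q_in = 0.0512 √h_ss ⇒ √h_ss = 0.0582/0.0512 = 1.1367.
h_ss = 1.1367² = 1.2921 m. (Since h₀ = 2.45 m > h_ss, the level will fall toward this value.)

1.29 m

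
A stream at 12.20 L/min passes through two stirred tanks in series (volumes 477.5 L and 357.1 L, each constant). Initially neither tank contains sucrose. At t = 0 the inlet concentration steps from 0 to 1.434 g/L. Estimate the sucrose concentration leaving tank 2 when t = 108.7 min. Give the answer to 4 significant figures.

Time constants: τᵢ = Vᵢ/Q for each well-mixed tank.
τ₁ = 477.5/12.20 = 39.1393 min; τ₂ = 357.1/12.20 = 29.2705 min.
Solving the cascade with C₁(0)=C₂(0)=0 gives C₂(t) = C_in[1 − (τ₁ e^(−t/τ₁) − τ₂ e^(−t/τ₂))/(τ₁ − τ₂)].
At t = 108.7: e^(−t/τ₁) = 0.0622089, e^(−t/τ₂) = 0.0243886.
C₂ = 1.434·[1 − (39.1393·0.0622089 − 29.2705·0.0243886)/(9.86885)] = 1.434·0.825618 = 1.18394 g/L.

1.184 g/L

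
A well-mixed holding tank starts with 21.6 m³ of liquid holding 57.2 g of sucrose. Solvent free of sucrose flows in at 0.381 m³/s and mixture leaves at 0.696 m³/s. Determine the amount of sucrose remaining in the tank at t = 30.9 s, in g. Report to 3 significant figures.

Total volume: dV/dt = Q_in − Q_out = -0.31500 m³/s, so V(t) = 21.6 − 0.31500 t and V(30.9) = 11.867 m³.
No sucrose enters, so dm/dt = −Q_out · (m/V).
Separate: dm/m = −Q_out dt/V(t) ⇒ ln(m/m₀) = −(Q_out/(Q_in−Q_out)) ln(V/V₀).
m = m₀ (V₀/V)^(Q_out/(Q_in−Q_out)) = 57.2 × (21.6/11.867)^(-2.2095) = 15.228 g.

15.2 g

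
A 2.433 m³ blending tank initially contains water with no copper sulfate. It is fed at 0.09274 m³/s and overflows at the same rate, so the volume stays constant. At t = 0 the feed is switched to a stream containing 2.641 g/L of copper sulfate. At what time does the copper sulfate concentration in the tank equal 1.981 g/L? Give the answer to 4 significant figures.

36.38 s

Accumulation = in − out for the solute gives V dC/dt = Q(C_in − C), so τ = V/Q = 26.2346 s.
C(t) = C_in + (C₀ − C_in) e^(−t/τ). Set C = 1.981 and solve for t:
e^(−t/τ) = (C − C_in)/(C₀ − C_in) = (1.981 − 2.641)/(0 − 2.641) = 0.249905
t = −τ ln(…) = 26.2346 × 1.38667 = 36.3789 s.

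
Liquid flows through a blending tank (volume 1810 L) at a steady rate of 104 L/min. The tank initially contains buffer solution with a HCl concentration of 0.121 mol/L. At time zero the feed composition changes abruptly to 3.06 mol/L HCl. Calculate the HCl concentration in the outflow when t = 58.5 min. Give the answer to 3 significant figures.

2.96 mol/L

Transient balance on the dissolved component: V dC/dt = Q(C_in − C).
So dC/dt = (C_in − C)/τ with τ = V/Q = 1810/104 = 17.404 min.
This is linear first-order; C(t) = C_in + (C₀ − C_in) e^(−t/τ).
C(58.5) = 3.06 + (0.121 − 3.06)·e^(−58.5/17.404) = 3.06 + (-2.9390)·0.034689 = 2.9580 mol/L.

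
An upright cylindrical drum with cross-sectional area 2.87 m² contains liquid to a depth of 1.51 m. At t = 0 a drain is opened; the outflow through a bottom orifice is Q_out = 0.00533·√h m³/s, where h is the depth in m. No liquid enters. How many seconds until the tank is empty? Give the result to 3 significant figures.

1320 s

Unsteady balance on liquid volume: A dh/dt = −0.00533 √h.
∫ h^(−1/2) dh = −(0.00533/A) ∫ dt, giving 2√h = 2√h₀ − (0.00533/A) t.
Set h = 0: 2√h₀ = (0.00533/A) t_empty ⇒ t_empty = 2A√h₀/0.00533.
t_empty = 2·2.87·√1.51/0.00533 = 5.7400·1.2288/0.00533 = 1323.3 s.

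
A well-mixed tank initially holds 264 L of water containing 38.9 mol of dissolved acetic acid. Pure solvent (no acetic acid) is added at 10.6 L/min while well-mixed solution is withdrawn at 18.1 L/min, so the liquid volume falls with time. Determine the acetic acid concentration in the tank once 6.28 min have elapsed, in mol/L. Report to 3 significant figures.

Total volume: dV/dt = Q_in − Q_out = -7.5000 L/min, so V(t) = 264 − 7.5000 t and V(6.28) = 216.90 L.
Solute balance: dm/dt = 0 − Q_out C = −Q_out m/V(t).
dm/m = −Q_out dt/(V₀ − 7.5000 t); integrating gives ln(m/m₀) = −(Q_out/(Q_in−Q_out)) ln(V/V₀).
m = m₀ (V₀/V)^(Q_out/(Q_in−Q_out)) = 38.9 × (264/216.90)^(-2.4133) = 24.209 mol.
C = m/V = 24.209/216.90 = 0.11162 mol/L.

0.112 mol/L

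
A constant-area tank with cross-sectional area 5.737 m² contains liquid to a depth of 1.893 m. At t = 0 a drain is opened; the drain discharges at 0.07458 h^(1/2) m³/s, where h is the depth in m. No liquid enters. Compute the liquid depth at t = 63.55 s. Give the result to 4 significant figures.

Accumulation of liquid (constant cross-section A): A dh/dt = −0.07458 √h.
Separate and integrate: 2(√h − √h₀) = −(0.07458/A) t.
√h = √1.893 − 0.07458·63.55/(2·5.737) = 1.37586 − 0.413069 = 0.962794.
h = 0.962794² = 0.926972 m.

0.9270 m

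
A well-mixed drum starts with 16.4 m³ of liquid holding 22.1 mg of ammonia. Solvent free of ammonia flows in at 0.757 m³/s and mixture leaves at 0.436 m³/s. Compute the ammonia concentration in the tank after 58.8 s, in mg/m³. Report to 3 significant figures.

Total volume: dV/dt = Q_in − Q_out = 0.32100 m³/s, so V(t) = 16.4 + 0.32100 t and V(58.8) = 35.275 m³.
Species balance (pure solvent in): dm/dt = −Q_out · m/V(t).
Separate: dm/m = −Q_out dt/V(t) ⇒ ln(m/m₀) = −(Q_out/(Q_in−Q_out)) ln(V/V₀).
m = m₀ (V₀/V)^(Q_out/(Q_in−Q_out)) = 22.1 × (16.4/35.275)^(1.3583) = 7.8092 mg.
C = m/V = 7.8092/35.275 = 0.22138 mg/m³.

0.221 mg/m³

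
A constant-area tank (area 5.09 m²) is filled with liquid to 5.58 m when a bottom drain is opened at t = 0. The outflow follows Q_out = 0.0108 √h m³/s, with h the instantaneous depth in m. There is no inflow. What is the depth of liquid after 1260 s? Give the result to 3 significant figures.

1.05 m

Accumulation of liquid (constant cross-section A): A dh/dt = −0.0108 √h.
∫ h^(−1/2) dh = −(0.0108/A) ∫ dt, giving 2√h = 2√h₀ − (0.0108/A) t.
√h = √5.58 − 0.0108·1260/(2·5.09) = 2.3622 − 1.3367 = 1.0255.
h = 1.0255² = 1.0516 m.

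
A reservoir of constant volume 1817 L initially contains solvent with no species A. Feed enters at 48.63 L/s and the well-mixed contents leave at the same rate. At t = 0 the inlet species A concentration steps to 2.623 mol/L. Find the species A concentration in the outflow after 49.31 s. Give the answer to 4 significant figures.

Species balance on the tank: V dC/dt = Q(C_in − C).
So dC/dt = (C_in − C)/τ with τ = V/Q = 1817/48.63 = 37.3638 s.
This is linear first-order; C(t) = C_in + (C₀ − C_in) e^(−t/τ).
C(49.31) = 2.623 + (0 − 2.623)·e^(−49.31/37.3638) = 2.623 + (-2.62300)·0.267208 = 1.92211 mol/L.

1.922 mol/L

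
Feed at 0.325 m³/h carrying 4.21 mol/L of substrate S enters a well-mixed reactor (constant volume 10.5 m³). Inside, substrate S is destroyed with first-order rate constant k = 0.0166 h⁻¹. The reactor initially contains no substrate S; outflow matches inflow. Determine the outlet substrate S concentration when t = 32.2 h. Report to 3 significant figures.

Accumulation = in − out − consumed: V dC/dt = Q C_in − Q C − k V C.
This is linear with rate a = Q/V + k = 0.047552 h⁻¹.
C_ss = Q C_in/(Q + kV) = 2.7403 mol/L; C(t) = C_ss + (C₀ − C_ss) e^(−a t).
C(32.2) = 2.7403 + (-2.7403)·e^(−0.047552·32.2) = 2.7403 + (-2.7403)·0.21628 = 2.1477 mol/L.

2.15 mol/L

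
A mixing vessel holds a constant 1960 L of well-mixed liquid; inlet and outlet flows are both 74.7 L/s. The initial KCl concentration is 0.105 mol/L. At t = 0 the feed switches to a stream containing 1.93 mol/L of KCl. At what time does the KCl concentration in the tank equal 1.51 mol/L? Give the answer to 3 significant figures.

Transient balance on the dissolved component: V dC/dt = Q(C_in − C), so τ = V/Q = 26.238 s.
C(t) = C_in + (C₀ − C_in) e^(−t/τ). Set C = 1.51 and solve for t:
e^(−t/τ) = (C − C_in)/(C₀ − C_in) = (1.51 − 1.93)/(0.105 − 1.93) = 0.23014
t = −τ ln(…) = 26.238 × 1.4691 = 38.546 s.

38.5 s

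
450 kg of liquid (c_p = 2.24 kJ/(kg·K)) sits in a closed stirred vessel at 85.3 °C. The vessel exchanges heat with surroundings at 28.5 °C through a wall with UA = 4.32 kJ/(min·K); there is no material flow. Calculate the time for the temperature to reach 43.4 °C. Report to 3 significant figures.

M c_p dT/dt = −UA(T − T_amb).
τ = M c_p/UA = 233.33 min; T_ss = T_amb = 28.500 °C.
T(t) = T_ss + (T₀ − T_ss)e^(−t/τ); set T = 43.4:
t = −τ ln[(T − T_ss)/(T₀ − T_ss)] = −233.33 · ln(0.26232) = 312.24 min.

312 min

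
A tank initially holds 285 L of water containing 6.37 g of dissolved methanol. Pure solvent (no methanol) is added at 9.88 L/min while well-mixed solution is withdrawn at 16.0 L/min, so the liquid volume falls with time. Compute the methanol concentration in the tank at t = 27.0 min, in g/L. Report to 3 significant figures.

Total volume: dV/dt = Q_in − Q_out = -6.1200 L/min, so V(t) = 285 − 6.1200 t and V(27.0) = 119.76 L.
No methanol enters, so dm/dt = −Q_out · (m/V).
dm/m = −Q_out dt/(V₀ − 6.1200 t); integrating gives ln(m/m₀) = −(Q_out/(Q_in−Q_out)) ln(V/V₀).
m = m₀ (V₀/V)^(Q_out/(Q_in−Q_out)) = 6.37 × (285/119.76)^(-2.6144) = 0.66030 g.
C = m/V = 0.66030/119.76 = 0.0055135 g/L.

0.00551 g/L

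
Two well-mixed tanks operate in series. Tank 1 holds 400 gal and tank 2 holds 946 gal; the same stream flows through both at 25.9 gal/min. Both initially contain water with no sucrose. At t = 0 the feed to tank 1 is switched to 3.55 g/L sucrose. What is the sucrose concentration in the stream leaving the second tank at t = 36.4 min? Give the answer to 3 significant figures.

Each tank obeys Vᵢ dCᵢ/dt = Q(Cᵢ₋₁ − Cᵢ), so τᵢ = Vᵢ/Q.
τ₁ = 400/25.9 = 15.444 min; τ₂ = 946/25.9 = 36.525 min.
Solving the cascade with C₁(0)=C₂(0)=0 gives C₂(t) = C_in[1 − (τ₁ e^(−t/τ₁) − τ₂ e^(−t/τ₂))/(τ₁ − τ₂)].
At t = 36.4: e^(−t/τ₁) = 0.094713, e^(−t/τ₂) = 0.36914.
C₂ = 3.55·[1 − (15.444·0.094713 − 36.525·0.36914)/(-21.081)] = 3.55·0.42981 = 1.5258 g/L.

1.53 g/L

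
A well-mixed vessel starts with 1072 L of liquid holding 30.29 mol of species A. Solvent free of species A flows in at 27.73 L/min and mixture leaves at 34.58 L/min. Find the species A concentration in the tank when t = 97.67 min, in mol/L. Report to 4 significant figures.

0.0005382 mol/L

Let m(t) be the amount of species A. Volume: V(t) = V₀ + (Q_in − Q_out) t = 1072 − 6.85000 t; V(97.67) = 402.961 L.
Species balance (pure solvent in): dm/dt = −Q_out · m/V(t).
dm/m = −Q_out dt/(V₀ − 6.85000 t); integrating gives ln(m/m₀) = −(Q_out/(Q_in−Q_out)) ln(V/V₀).
m = m₀ (V₀/V)^(Q_out/(Q_in−Q_out)) = 30.29 × (1072/402.961)^(-5.04818) = 0.216854 mol.
C = m/V = 0.216854/402.961 = 0.000538151 mol/L.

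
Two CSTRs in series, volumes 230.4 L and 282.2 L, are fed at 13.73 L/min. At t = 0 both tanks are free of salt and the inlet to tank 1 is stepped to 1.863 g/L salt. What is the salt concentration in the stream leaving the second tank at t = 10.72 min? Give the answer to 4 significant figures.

0.2129 g/L

Each tank obeys Vᵢ dCᵢ/dt = Q(Cᵢ₋₁ − Cᵢ), so τᵢ = Vᵢ/Q.
τ₁ = 230.4/13.73 = 16.7808 min; τ₂ = 282.2/13.73 = 20.5535 min.
Solving the cascade with C₁(0)=C₂(0)=0 gives C₂(t) = C_in[1 − (τ₁ e^(−t/τ₁) − τ₂ e^(−t/τ₂))/(τ₁ − τ₂)].
At t = 10.72: e^(−t/τ₁) = 0.527912, e^(−t/τ₂) = 0.593591.
C₂ = 1.863·[1 − (16.7808·0.527912 − 20.5535·0.593591)/(-3.77276)] = 1.863·0.114276 = 0.212895 g/L.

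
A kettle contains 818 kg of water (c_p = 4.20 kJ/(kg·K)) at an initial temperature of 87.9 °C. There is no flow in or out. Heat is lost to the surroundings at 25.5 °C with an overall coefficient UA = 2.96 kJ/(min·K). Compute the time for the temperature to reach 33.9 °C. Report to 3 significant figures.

2330 min

Lumped-capacitance energy balance: M c_p dT/dt = UA(T_amb − T).
τ = M c_p/UA = 1160.7 min; T_ss = T_amb = 25.500 °C.
T(t) = T_ss + (T₀ − T_ss)e^(−t/τ); set T = 33.9:
t = −τ ln[(T − T_ss)/(T₀ − T_ss)] = −1160.7 · ln(0.13462) = 2327.5 min.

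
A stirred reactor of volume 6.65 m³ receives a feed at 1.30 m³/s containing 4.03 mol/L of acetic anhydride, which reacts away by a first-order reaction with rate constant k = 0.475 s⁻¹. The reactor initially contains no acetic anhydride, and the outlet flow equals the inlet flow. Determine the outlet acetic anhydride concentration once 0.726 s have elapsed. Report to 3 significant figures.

0.453 mol/L

V dC/dt = Q(C_in − C) − k V C.
This is linear with rate a = Q/V + k = 0.67049 s⁻¹.
C_ss = Q C_in/(Q + kV) = 1.1750 mol/L; C(t) = C_ss + (C₀ − C_ss) e^(−a t).
C(0.726) = 1.1750 + (-1.1750)·e^(−0.67049·0.726) = 1.1750 + (-1.1750)·0.61461 = 0.45284 mol/L.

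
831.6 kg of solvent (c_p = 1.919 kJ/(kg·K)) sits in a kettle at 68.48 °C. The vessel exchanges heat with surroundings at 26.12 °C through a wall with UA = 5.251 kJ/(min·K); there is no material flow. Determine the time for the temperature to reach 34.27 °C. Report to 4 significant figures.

500.9 min

M c_p dT/dt = −UA(T − T_amb).
τ = M c_p/UA = 303.912 min; T_ss = T_amb = 26.1200 °C.
T(t) = T_ss + (T₀ − T_ss)e^(−t/τ); set T = 34.27:
t = −τ ln[(T − T_ss)/(T₀ − T_ss)] = −303.912 · ln(0.192398) = 500.903 min.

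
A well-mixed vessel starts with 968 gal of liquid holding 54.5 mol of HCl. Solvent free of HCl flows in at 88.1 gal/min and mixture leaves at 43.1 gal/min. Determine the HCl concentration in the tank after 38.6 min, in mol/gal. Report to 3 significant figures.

0.00753 mol/gal

Let m(t) be the amount of HCl. Volume: V(t) = V₀ + (Q_in − Q_out) t = 968 + 45.000 t; V(38.6) = 2705.0 gal.
No HCl enters, so dm/dt = −Q_out · (m/V).
dm/m = −Q_out dt/(V₀ + 45.000 t); integrating gives ln(m/m₀) = −(Q_out/(Q_in−Q_out)) ln(V/V₀).
m = m₀ (V₀/V)^(Q_out/(Q_in−Q_out)) = 54.5 × (968/2705.0)^(0.95778) = 20.368 mol.
C = m/V = 20.368/2705.0 = 0.0075298 mol/gal.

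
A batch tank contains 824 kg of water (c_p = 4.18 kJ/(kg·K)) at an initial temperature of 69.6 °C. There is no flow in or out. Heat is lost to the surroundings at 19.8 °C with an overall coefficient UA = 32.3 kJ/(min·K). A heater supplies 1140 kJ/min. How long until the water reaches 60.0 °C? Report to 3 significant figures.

M c_p dT/dt = −UA(T − T_amb) + Q̇.
τ = M c_p/UA = 106.64 min; T_ss = T_amb + Q̇/UA = 19.8 + 1140/32.3 = 55.094 °C.
T(t) = T_ss + (T₀ − T_ss)e^(−t/τ); set T = 60.0:
t = −τ ln[(T − T_ss)/(T₀ − T_ss)] = −106.64 · ln(0.33820) = 115.61 min.

116 min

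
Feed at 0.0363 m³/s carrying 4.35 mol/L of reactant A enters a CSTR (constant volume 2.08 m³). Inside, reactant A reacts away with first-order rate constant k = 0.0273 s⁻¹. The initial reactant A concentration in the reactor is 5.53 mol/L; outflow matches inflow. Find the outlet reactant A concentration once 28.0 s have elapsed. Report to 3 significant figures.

2.79 mol/L

Accumulation = in − out − consumed: V dC/dt = Q C_in − Q C − k V C.
This is linear with rate a = Q/V + k = 0.044752 s⁻¹.
C_ss = Q C_in/(Q + kV) = 1.6964 mol/L; C(t) = C_ss + (C₀ − C_ss) e^(−a t).
C(28.0) = 1.6964 + (3.8336)·e^(−0.044752·28.0) = 1.6964 + (3.8336)·0.28563 = 2.7914 mol/L.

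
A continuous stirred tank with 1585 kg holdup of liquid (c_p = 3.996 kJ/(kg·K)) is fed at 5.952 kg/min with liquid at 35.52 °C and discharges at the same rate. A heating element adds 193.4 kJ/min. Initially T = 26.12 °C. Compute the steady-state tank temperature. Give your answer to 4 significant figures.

43.65 °C

First-law balance (no shaft work): M c_p dT/dt = ṁ c_p (T_in − T) + 193.4.
At steady state dT/dt = 0 ⇒ T_ss = T_in + Q̇/(ṁ c_p) = 35.52 + 193.4/(5.952·3.996) = 43.6515 °C.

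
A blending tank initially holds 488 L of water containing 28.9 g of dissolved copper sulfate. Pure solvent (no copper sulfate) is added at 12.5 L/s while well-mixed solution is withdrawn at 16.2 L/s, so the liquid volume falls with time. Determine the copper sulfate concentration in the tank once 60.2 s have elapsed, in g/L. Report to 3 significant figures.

Let m(t) be the amount of copper sulfate. Volume: V(t) = V₀ + (Q_in − Q_out) t = 488 − 3.7000 t; V(60.2) = 265.26 L.
No copper sulfate enters, so dm/dt = −Q_out · (m/V).
dm/m = −Q_out dt/(V₀ − 3.7000 t); integrating gives ln(m/m₀) = −(Q_out/(Q_in−Q_out)) ln(V/V₀).
m = m₀ (V₀/V)^(Q_out/(Q_in−Q_out)) = 28.9 × (488/265.26)^(-4.3784) = 2.0032 g.
C = m/V = 2.0032/265.26 = 0.0075519 g/L.

0.00755 g/L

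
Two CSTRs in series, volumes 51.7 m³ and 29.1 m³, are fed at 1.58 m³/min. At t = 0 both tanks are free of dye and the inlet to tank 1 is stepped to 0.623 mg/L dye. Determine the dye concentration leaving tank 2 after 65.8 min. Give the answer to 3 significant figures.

Each tank obeys Vᵢ dCᵢ/dt = Q(Cᵢ₋₁ − Cᵢ), so τᵢ = Vᵢ/Q.
τ₁ = 51.7/1.58 = 32.722 min; τ₂ = 29.1/1.58 = 18.418 min.
Tank 1: C₁ = C_in(1 − e^(−t/τ₁)). Tank 2 (τ₁ ≠ τ₂): C₂ = C_in[1 − (τ₁ e^(−t/τ₁) − τ₂ e^(−t/τ₂))/(τ₁ − τ₂)].
At t = 65.8: e^(−t/τ₁) = 0.13387, e^(−t/τ₂) = 0.028081.
C₂ = 0.623·[1 − (32.722·0.13387 − 18.418·0.028081)/(14.304)] = 0.623·0.72992 = 0.45474 mg/L.

0.455 mg/L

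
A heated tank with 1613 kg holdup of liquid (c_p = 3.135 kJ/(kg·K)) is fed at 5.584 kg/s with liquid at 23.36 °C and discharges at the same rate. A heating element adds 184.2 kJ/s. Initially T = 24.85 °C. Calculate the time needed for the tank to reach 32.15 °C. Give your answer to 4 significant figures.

477.0 s

M c_p dT/dt = ṁ c_p (T_in − T) + Q̇.
τ = M/ṁ = 288.861 s; T_ss = T_in + Q̇/(ṁ c_p) = 33.8822 °C.
T(t) = T_ss + (T₀ − T_ss) e^(−t/τ). Set T = 32.15:
e^(−t/τ) = (32.15 − 33.8822)/(24.85 − 33.8822) = 0.191781
t = −288.861 · ln(0.191781) = 477.026 s.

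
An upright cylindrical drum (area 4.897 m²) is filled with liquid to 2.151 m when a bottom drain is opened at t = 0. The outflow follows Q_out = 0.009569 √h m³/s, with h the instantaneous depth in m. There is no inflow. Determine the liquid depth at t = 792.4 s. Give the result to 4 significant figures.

With no inflow, A dh/dt = −0.009569 √h.
∫ h^(−1/2) dh = −(0.009569/A) ∫ dt, giving 2√h = 2√h₀ − (0.009569/A) t.
√h = √2.151 − 0.009569·792.4/(2·4.897) = 1.46663 − 0.774196 = 0.692433.
h = 0.692433² = 0.479463 m.

0.4795 m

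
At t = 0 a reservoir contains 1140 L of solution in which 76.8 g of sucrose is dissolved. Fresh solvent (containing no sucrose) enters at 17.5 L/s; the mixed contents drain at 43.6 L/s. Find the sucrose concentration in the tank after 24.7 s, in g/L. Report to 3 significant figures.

Total volume: dV/dt = Q_in − Q_out = -26.100 L/s, so V(t) = 1140 − 26.100 t and V(24.7) = 495.33 L.
Solute balance: dm/dt = 0 − Q_out C = −Q_out m/V(t).
dm/m = −Q_out dt/(V₀ − 26.100 t); integrating gives ln(m/m₀) = −(Q_out/(Q_in−Q_out)) ln(V/V₀).
m = m₀ (V₀/V)^(Q_out/(Q_in−Q_out)) = 76.8 × (1140/495.33)^(-1.6705) = 19.082 g.
C = m/V = 19.082/495.33 = 0.038524 g/L.

0.0385 g/L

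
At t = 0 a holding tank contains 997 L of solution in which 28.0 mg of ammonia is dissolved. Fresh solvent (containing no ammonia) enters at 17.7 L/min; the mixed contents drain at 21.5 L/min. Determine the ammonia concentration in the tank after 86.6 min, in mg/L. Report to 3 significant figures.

0.00435 mg/L

Total volume: dV/dt = Q_in − Q_out = -3.8000 L/min, so V(t) = 997 − 3.8000 t and V(86.6) = 667.92 L.
No ammonia enters, so dm/dt = −Q_out · (m/V).
Separate: dm/m = −Q_out dt/V(t) ⇒ ln(m/m₀) = −(Q_out/(Q_in−Q_out)) ln(V/V₀).
m = m₀ (V₀/V)^(Q_out/(Q_in−Q_out)) = 28.0 × (997/667.92)^(-5.6579) = 2.9030 mg.
C = m/V = 2.9030/667.92 = 0.0043464 mg/L.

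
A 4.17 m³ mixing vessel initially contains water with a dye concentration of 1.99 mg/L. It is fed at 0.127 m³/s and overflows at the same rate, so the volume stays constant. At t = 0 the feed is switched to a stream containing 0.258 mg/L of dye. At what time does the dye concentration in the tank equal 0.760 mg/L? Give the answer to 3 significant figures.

Species balance: V dC/dt = Q(C_in − C) ⇒ τ = V/Q = 32.835 s.
C(t) = C_in + (C₀ − C_in) e^(−t/τ). Set C = 0.760 and solve for t:
e^(−t/τ) = (C − C_in)/(C₀ − C_in) = (0.760 − 0.258)/(1.99 − 0.258) = 0.28984
t = −τ ln(…) = 32.835 × 1.2384 = 40.663 s.

40.7 s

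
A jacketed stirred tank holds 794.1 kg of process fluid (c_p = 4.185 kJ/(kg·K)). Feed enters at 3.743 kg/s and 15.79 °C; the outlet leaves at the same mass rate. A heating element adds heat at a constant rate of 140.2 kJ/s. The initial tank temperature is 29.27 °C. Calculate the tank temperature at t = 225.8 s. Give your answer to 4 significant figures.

Unsteady energy balance on the tank contents: M c_p dT/dt = ṁ c_p (T_in − T) + 140.2.
τ = M/ṁ = 212.156 s; T_ss = T_in + Q̇/(ṁ c_p) = 15.79 + 140.2/(3.743·4.185) = 24.7402 °C.
Integrating: T(t) = T_ss + (T₀ − T_ss) e^(−t/τ).
T(225.8) = 24.7402 + (4.52980)·e^(−225.8/212.156) = 24.7402 + (4.52980)·0.344965 = 26.3028 °C.

26.30 °C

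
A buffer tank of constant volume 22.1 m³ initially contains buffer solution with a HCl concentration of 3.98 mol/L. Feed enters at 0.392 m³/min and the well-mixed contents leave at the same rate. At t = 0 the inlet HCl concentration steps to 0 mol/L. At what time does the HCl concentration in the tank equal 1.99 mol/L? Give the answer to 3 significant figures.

39.1 min

Transient balance on the dissolved component: V dC/dt = Q(C_in − C), so τ = V/Q = 56.378 min.
C(t) = C_in + (C₀ − C_in) e^(−t/τ). Set C = 1.99 and solve for t:
e^(−t/τ) = (C − C_in)/(C₀ − C_in) = (1.99 − 0)/(3.98 − 0) = 0.50000
t = −τ ln(…) = 56.378 × 0.69315 = 39.078 min.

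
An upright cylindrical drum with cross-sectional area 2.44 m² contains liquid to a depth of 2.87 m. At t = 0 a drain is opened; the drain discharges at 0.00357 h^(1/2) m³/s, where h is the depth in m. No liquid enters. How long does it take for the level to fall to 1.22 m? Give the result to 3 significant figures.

A dh/dt = −Q_out = −0.00357 √h.
Separate and integrate: 2(√h − √h₀) = −(0.00357/A) t.
t = 2A(√h₀ − √h)/0.00357 = 2·2.44·(√2.87 − √1.22)/0.00357
  = 4.8800 × (1.6941 − 1.1045) / 0.00357 = 805.91 s.

806 s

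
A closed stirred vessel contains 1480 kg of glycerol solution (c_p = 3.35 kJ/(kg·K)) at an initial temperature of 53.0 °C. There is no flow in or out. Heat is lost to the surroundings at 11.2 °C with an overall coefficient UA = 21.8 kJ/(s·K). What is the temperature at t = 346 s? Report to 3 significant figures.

First-law balance (no shaft work): M c_p dT/dt = −UA(T − T_amb).
dT/dt = (T_ss − T)/τ with T_ss = T_amb = 11.200 °C, τ = M c_p/UA = 1480·3.35/21.8 = 227.43 s.
T approaches T_ss exponentially: T(t) = T_ss + (T₀ − T_ss) e^(−t/τ).
T(346) = 11.200 + (41.800)·0.21842 = 20.330 °C.

20.3 °C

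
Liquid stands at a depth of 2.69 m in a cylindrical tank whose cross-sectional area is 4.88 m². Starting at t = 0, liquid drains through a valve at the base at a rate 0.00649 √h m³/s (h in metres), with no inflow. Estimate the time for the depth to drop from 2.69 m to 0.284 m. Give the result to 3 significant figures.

With no inflow, A dh/dt = −0.00649 √h.
This is separable: 2 d(√h)/dt = −0.00649/A, so √h = √h₀ − (0.00649/(2A)) t.
t = 2A(√h₀ − √h)/0.00649 = 2·4.88·(√2.69 − √0.284)/0.00649
  = 9.7600 × (1.6401 − 0.53292) / 0.00649 = 1665.1 s.

1670 s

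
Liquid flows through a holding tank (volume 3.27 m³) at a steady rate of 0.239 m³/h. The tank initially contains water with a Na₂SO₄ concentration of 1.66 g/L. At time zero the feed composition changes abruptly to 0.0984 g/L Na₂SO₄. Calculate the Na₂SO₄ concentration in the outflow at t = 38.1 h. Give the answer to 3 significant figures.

Transient balance on the dissolved component: V dC/dt = Q(C_in − C).
Rewrite as dC/dt + C/τ = C_in/τ, τ = V/Q = 13.682 h.
C approaches C_in exponentially: C(t) = C_in + (C₀ − C_in) e^(−t/τ).
C(38.1) = 0.0984 + (1.66 − 0.0984)·e^(−38.1/13.682) = 0.0984 + (1.5616)·0.061749 = 0.19483 g/L.

0.195 g/L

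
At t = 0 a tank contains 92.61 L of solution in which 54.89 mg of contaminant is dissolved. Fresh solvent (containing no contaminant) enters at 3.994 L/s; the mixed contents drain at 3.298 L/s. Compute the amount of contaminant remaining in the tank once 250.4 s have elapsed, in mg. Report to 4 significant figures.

Let m(t) be the amount of contaminant. Volume: V(t) = V₀ + (Q_in − Q_out) t = 92.61 + 0.696000 t; V(250.4) = 266.888 L.
Species balance (pure solvent in): dm/dt = −Q_out · m/V(t).
Separate: dm/m = −Q_out dt/V(t) ⇒ ln(m/m₀) = −(Q_out/(Q_in−Q_out)) ln(V/V₀).
m = m₀ (V₀/V)^(Q_out/(Q_in−Q_out)) = 54.89 × (92.61/266.888)^(4.73851) = 0.364196 mg.

0.3642 mg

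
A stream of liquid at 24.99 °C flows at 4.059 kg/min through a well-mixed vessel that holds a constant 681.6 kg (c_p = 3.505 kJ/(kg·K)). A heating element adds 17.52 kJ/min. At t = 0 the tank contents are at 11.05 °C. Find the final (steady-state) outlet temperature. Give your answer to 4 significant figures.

26.22 °C

Unsteady energy balance on the tank contents: M c_p dT/dt = ṁ c_p (T_in − T) + 17.52.
At steady state dT/dt = 0 ⇒ T_ss = T_in + Q̇/(ṁ c_p) = 24.99 + 17.52/(4.059·3.505) = 26.2215 °C.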